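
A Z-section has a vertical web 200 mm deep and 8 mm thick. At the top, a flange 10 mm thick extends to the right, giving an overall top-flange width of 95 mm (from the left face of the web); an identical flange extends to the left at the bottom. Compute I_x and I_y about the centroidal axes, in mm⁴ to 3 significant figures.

I_x ≈ 2.11 × 10⁷ mm⁴, I_y ≈ 5.03 × 10⁶ mm⁴

Decompose the section into non-overlapping parts with the origin at the bottom-left of its bounding rectangle.
Web: 8 × 200, A = 1 600 mm², y = 100 mm, Ī = 5 333 333 mm⁴.
Top flange (beyond web): 87 × 10, A = 870 mm², y = 195 mm, Ī = 7 250 mm⁴.
Bottom flange (beyond web): 87 × 10, A = 870 mm², y = 5 mm, Ī = 7 250 mm⁴.
Centroid: ȳ = ΣA·y / ΣA = 100 mm.
Transfer each piece to the centroidal x-axis using Ī + A·d² with d = y − 100:
  web: d = 0 mm → contributes +5 333 333 mm⁴
  top flange (beyond web): d = 95 mm → contributes +7 859 000 mm⁴
  bottom flange (beyond web): d = -95 mm → contributes +7 859 000 mm⁴
Total I = 21 051 333 mm⁴.
For the y-axis: x̄ = 91 mm.
Repeating about the centroidal y-axis gives I_y = 5 031 913 mm⁴.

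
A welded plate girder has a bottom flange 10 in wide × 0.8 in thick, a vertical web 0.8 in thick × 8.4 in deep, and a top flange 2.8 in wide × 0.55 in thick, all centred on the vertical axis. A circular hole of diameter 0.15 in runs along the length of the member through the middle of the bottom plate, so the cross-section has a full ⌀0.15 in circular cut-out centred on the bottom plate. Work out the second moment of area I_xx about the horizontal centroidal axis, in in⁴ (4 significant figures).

I_xx ≈ 185.0 in⁴

Decompose the section into non-overlapping parts with the origin at the bottom-left of its bounding rectangle.
Bottom plate: 10 × 0.8, A = 8 in², y = 0.4 in, Ī = 0.426667 in⁴.
Web plate: 0.8 × 8.4, A = 6.72 in², y = 5 in, Ī = 39.5136 in⁴.
Top plate: 2.8 × 0.55, A = 1.54 in², y = 9.475 in, Ī = 0.0388208 in⁴.
Hole (subtracted): ⌀0.15, A = 0.0176715 in², y = 0.4 in, Ī = 0.0000248505 in⁴.
Centroid: ȳ = ΣA·y / ΣA = 3.16361 in.
Transfer each piece to the horizontal centroidal axis using Ī + A·d² with d = y − 3.16361:
  bottom plate: d = -2.76361 in → contributes +61.5271 in⁴
  web plate: d = 1.83639 in → contributes +62.1756 in⁴
  top plate: d = 6.31139 in → contributes +61.3826 in⁴
  hole: d = -2.76361 in → contributes −0.134992 in⁴
Total I = 184.95 in⁴.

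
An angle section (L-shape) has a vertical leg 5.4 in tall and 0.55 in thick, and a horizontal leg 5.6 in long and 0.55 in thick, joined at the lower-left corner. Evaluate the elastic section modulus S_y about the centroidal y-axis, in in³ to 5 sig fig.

Decompose the section into non-overlapping parts with the origin at the bottom-left of its bounding rectangle.
Vertical leg: 0.55 × 5.4, A = 2.97 in², x = 0.275 in, Ī = 0.07486875 in⁴.
Horizontal leg (remainder): 5.05 × 0.55, A = 2.7775 in², x = 3.075 in, Ī = 5.902766 in⁴.
Centroid: x̄ = ΣA·x / ΣA = 1.62811 in.
Transfer each piece to the centroidal y-axis using Ī + A·d² with d = x − 1.62811:
  vertical leg: d = -1.35311 in → contributes +5.512662 in⁴
  horizontal leg (remainder): d = 1.44689 in → contributes +11.71744 in⁴
Total I = 17.2301 in⁴.
Extreme fibre distance c = 3.97189 in; S = I/c = 4.33801 in³.

S_y ≈ 4.3380 in³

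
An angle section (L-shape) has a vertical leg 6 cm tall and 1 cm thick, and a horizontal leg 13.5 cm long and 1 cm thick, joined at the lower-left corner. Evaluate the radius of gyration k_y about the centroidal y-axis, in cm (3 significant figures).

Decompose the section into non-overlapping parts with the origin at the bottom-left of its bounding rectangle.
Vertical leg: 1 × 6, A = 6 cm², x = 0.5 cm, Ī = 0.5 cm⁴.
Horizontal leg (remainder): 12.5 × 1, A = 12.5 cm², x = 7.25 cm, Ī = 162.76 cm⁴.
Centroid: x̄ = ΣA·x / ΣA = 5.0608 cm.
Transfer each piece to the centroidal y-axis using Ī + A·d² with d = x − 5.0608:
  vertical leg: d = -4.5608 cm → contributes +125.31 cm⁴
  horizontal leg (remainder): d = 2.1892 cm → contributes +222.67 cm⁴
Total I = 347.97 cm⁴.
Radius of gyration: k = √(I/A) = √(347.97 / 18.5) = 4.337 cm.

k_y ≈ 4.34 cm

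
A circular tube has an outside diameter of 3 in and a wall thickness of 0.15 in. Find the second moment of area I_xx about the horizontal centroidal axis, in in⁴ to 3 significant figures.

I_xx ≈ 1.37 in⁴

Decompose the section into non-overlapping parts with the origin at the bottom-left of its bounding rectangle.
Outer circle: ⌀3, A = 7.0686 in², y = 1.5 in, Ī = 3.9761 in⁴.
Bore (subtracted): ⌀2.7, A = 5.7256 in², y = 1.5 in, Ī = 2.6087 in⁴.
By symmetry the centroid is at mid-height, ȳ = 1.5 in.
All pieces are centred on the horizontal centroidal axis, so I = ΣĪ (holes subtracted) = 1.3674 in⁴.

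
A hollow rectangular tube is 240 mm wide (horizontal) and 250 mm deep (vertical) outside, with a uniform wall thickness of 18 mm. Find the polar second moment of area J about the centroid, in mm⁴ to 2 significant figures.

Break the section into simple shapes (no overlaps), measuring from the bottom-left corner of the bounding box.
Outer rectangle: 240 × 250, A = 60 000 mm², y = 125 mm, Ī = 312 500 000 mm⁴.
Inner void (subtracted): 204 × 214, A = 43 656 mm², y = 125 mm, Ī = 166 605 848 mm⁴.
By symmetry the centroid is at mid-height, ȳ = 125 mm.
All pieces are centred on the centroidal x-axis, so I = ΣĪ (holes subtracted) = 145 894 152 mm⁴.
Repeating about the centroidal y-axis gives I_y = 136 600 992 mm⁴.
Polar second moment: J = I_x + I_y = 282 495 144 mm⁴.

J ≈ 2.8 × 10⁸ mm⁴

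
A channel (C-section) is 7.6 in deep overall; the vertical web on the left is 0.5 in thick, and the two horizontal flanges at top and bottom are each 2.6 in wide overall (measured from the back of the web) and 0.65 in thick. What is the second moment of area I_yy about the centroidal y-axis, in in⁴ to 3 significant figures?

I_yy ≈ 3.77 in⁴

Break the section into simple shapes (no overlaps), measuring from the bottom-left corner of the bounding box.
Web: 0.5 × 7.6, A = 3.8 in², x = 0.25 in, Ī = 0.079167 in⁴.
Top flange (beyond web): 2.1 × 0.65, A = 1.365 in², x = 1.55 in, Ī = 0.50164 in⁴.
Bottom flange (beyond web): 2.1 × 0.65, A = 1.365 in², x = 1.55 in, Ī = 0.50164 in⁴.
Centroid: x̄ = ΣA·x / ΣA = 0.79349 in.
Transfer each piece to the centroidal y-axis using Ī + A·d² with d = x − 0.79349:
  web: d = -0.54349 in → contributes +1.2016 in⁴
  top flange (beyond web): d = 0.75651 in → contributes +1.2828 in⁴
  bottom flange (beyond web): d = 0.75651 in → contributes +1.2828 in⁴
Total I = 3.7673 in⁴.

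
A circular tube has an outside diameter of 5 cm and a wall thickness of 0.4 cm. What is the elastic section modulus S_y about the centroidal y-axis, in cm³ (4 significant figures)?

S_y ≈ 6.162 cm³

Treat the section as a set of non-overlapping primitives; coordinates are from the bounding-box lower-left.
Outer circle: ⌀5, A = 19.635 cm², x = 2.5 cm, Ī = 30.6796 cm⁴.
Bore (subtracted): ⌀4.2, A = 13.8544 cm², x = 2.5 cm, Ī = 15.2745 cm⁴.
By symmetry the centroid is at mid-width, x̄ = 2.5 cm.
All pieces are centred on the centroidal y-axis, so I = ΣĪ (holes subtracted) = 15.4051 cm⁴.
Extreme fibre distance c = 2.5 cm; S = I/c = 6.16205 cm³.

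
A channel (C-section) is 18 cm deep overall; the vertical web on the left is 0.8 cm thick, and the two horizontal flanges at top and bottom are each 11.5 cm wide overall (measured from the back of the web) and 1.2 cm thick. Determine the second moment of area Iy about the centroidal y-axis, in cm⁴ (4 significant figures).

Iy ≈ 550.8 cm⁴

Break the section into simple shapes (no overlaps), measuring from the bottom-left corner of the bounding box.
Web: 0.8 × 18, A = 14.4 cm², x = 0.4 cm, Ī = 0.768 cm⁴.
Top flange (beyond web): 10.7 × 1.2, A = 12.84 cm², x = 6.15 cm, Ī = 122.504 cm⁴.
Bottom flange (beyond web): 10.7 × 1.2, A = 12.84 cm², x = 6.15 cm, Ī = 122.504 cm⁴.
Centroid: x̄ = ΣA·x / ΣA = 4.08413 cm.
Transfer each piece to the centroidal y-axis using Ī + A·d² with d = x − 4.08413:
  web: d = -3.68413 cm → contributes +196.217 cm⁴
  top flange (beyond web): d = 2.06587 cm → contributes +177.303 cm⁴
  bottom flange (beyond web): d = 2.06587 cm → contributes +177.303 cm⁴
Total I = 550.823 cm⁴.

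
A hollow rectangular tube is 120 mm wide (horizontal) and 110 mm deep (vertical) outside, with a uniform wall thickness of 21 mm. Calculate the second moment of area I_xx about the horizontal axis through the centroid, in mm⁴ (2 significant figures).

Split into non-overlapping primitives; take the origin at the lower-left of the bounding box.
Outer rectangle: 120 × 110, A = 13 200 mm², y = 55 mm, Ī = 13 310 000 mm⁴.
Inner void (subtracted): 78 × 68, A = 5 304 mm², y = 55 mm, Ī = 2 043 808 mm⁴.
By symmetry the centroid is at mid-height, ȳ = 55 mm.
All pieces are centred on the horizontal axis through the centroid, so I = ΣĪ (holes subtracted) = 11 266 192 mm⁴.

I_xx ≈ 1.1 × 10⁷ mm⁴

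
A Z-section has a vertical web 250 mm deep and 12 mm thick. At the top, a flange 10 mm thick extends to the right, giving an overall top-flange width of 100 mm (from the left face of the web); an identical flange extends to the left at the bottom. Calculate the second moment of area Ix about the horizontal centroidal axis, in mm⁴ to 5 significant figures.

Ix ≈ 4.0984 × 10⁷ mm⁴

Treat the section as a set of non-overlapping primitives; coordinates are from the bounding-box lower-left.
Web: 12 × 250, A = 3 000 mm², y = 125 mm, Ī = 15 625 000 mm⁴.
Top flange (beyond web): 88 × 10, A = 880 mm², y = 245 mm, Ī = 7333.333 mm⁴.
Bottom flange (beyond web): 88 × 10, A = 880 mm², y = 5 mm, Ī = 7333.333 mm⁴.
Centroid: ȳ = ΣA·y / ΣA = 125 mm.
Transfer each piece to the horizontal centroidal axis using Ī + A·d² with d = y − 125:
  web: d = 0 mm → contributes +15 625 000 mm⁴
  top flange (beyond web): d = 120 mm → contributes +12 679 333 mm⁴
  bottom flange (beyond web): d = -120 mm → contributes +12 679 333 mm⁴
Total I = 40 983 667 mm⁴.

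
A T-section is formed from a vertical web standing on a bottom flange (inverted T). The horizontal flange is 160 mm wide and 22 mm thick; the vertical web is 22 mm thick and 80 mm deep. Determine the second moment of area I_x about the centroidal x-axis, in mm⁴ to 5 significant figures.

Treat the section as a set of non-overlapping primitives; coordinates are from the bounding-box lower-left.
Flange: 160 × 22, A = 3 520 mm², y = 11 mm, Ī = 141973.3 mm⁴.
Web: 22 × 80, A = 1 760 mm², y = 62 mm, Ī = 938666.7 mm⁴.
Centroid: ȳ = ΣA·y / ΣA = 28 mm.
Transfer each piece to the centroidal x-axis using Ī + A·d² with d = y − 28:
  flange: d = -17 mm → contributes +1 159 253 mm⁴
  web: d = 34 mm → contributes +2 973 227 mm⁴
Total I = 4 132 480 mm⁴.

I_x ≈ 4.1325 × 10⁶ mm⁴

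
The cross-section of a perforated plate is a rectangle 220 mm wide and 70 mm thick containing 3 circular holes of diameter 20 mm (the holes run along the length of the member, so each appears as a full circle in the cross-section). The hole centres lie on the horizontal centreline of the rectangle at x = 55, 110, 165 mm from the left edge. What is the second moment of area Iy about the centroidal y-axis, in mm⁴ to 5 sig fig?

Treat the section as a set of non-overlapping primitives; coordinates are from the bounding-box lower-left.
Plate: 220 × 70, A = 15 400 mm², x = 110 mm, Ī = 62 113 333 mm⁴.
Hole 1 (subtracted): ⌀20, A = 314.1593 mm², x = 55 mm, Ī = 7853.982 mm⁴.
Hole 2 (subtracted): ⌀20, A = 314.1593 mm², x = 110 mm, Ī = 7853.982 mm⁴.
Hole 3 (subtracted): ⌀20, A = 314.1593 mm², x = 165 mm, Ī = 7853.982 mm⁴.
By symmetry the centroid is at mid-width, x̄ = 110 mm.
Transfer each piece to the centroidal y-axis using Ī + A·d² with d = x − 110:
  plate: d = 0 mm → contributes +62 113 333 mm⁴
  hole 1: d = -55 mm → contributes −958185.8 mm⁴
  hole 2: d = 0 mm → contributes −7853.982 mm⁴
  hole 3: d = 55 mm → contributes −958185.8 mm⁴
Total I = 60 189 108 mm⁴.

Iy ≈ 6.0189 × 10⁷ mm⁴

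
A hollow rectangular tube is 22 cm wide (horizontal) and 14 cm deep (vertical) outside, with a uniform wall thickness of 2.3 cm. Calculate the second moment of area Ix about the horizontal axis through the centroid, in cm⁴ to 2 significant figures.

Split into non-overlapping primitives; take the origin at the lower-left of the bounding box.
Outer rectangle: 22 × 14, A = 308 cm², y = 7 cm, Ī = 5 031 cm⁴.
Inner void (subtracted): 17.4 × 9.4, A = 163.6 cm², y = 7 cm, Ī = 1 204 cm⁴.
By symmetry the centroid is at mid-height, ȳ = 7 cm.
All pieces are centred on the horizontal axis through the centroid, so I = ΣĪ (holes subtracted) = 3 826 cm⁴.

Ix ≈ 3800 cm⁴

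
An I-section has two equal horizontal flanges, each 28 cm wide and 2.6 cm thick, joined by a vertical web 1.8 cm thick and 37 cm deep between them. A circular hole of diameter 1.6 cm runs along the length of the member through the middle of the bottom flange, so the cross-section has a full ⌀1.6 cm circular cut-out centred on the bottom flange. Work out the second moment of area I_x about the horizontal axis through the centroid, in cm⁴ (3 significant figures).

Split into non-overlapping primitives; take the origin at the lower-left of the bounding box.
Bottom flange: 28 × 2.6, A = 72.8 cm², y = 1.3 cm, Ī = 41.011 cm⁴.
Web: 1.8 × 37, A = 66.6 cm², y = 21.1 cm, Ī = 7 598 cm⁴.
Top flange: 28 × 2.6, A = 72.8 cm², y = 40.9 cm, Ī = 41.011 cm⁴.
Hole (subtracted): ⌀1.6, A = 2.0106 cm², y = 1.3 cm, Ī = 0.3217 cm⁴.
Centroid: ȳ = ΣA·y / ΣA = 21.289 cm.
Transfer each piece to the horizontal axis through the centroid using Ī + A·d² with d = y − 21.289:
  bottom flange: d = -19.989 cm → contributes +29 130 cm⁴
  web: d = -0.1894 cm → contributes +7600.3 cm⁴
  top flange: d = 19.611 cm → contributes +28 038 cm⁴
  hole: d = -19.989 cm → contributes −803.72 cm⁴
Total I = 63 965 cm⁴.

I_x ≈ 6.40 × 10⁴ cm⁴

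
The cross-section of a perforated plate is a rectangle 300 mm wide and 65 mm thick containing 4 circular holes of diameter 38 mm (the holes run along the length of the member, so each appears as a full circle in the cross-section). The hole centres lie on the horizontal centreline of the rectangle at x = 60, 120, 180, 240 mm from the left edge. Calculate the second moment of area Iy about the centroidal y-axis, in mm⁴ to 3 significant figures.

Iy ≈ 1.25 × 10⁸ mm⁴

Break the section into simple shapes (no overlaps), measuring from the bottom-left corner of the bounding box.
Plate: 300 × 65, A = 19 500 mm², x = 150 mm, Ī = 146 250 000 mm⁴.
Hole 1 (subtracted): ⌀38, A = 1134.1 mm², x = 60 mm, Ī = 102 354 mm⁴.
Hole 2 (subtracted): ⌀38, A = 1134.1 mm², x = 120 mm, Ī = 102 354 mm⁴.
Hole 3 (subtracted): ⌀38, A = 1134.1 mm², x = 180 mm, Ī = 102 354 mm⁴.
Hole 4 (subtracted): ⌀38, A = 1134.1 mm², x = 240 mm, Ī = 102 354 mm⁴.
By symmetry the centroid is at mid-width, x̄ = 150 mm.
Transfer each piece to the centroidal y-axis using Ī + A·d² with d = x − 150:
  plate: d = 0 mm → contributes +146 250 000 mm⁴
  hole 1: d = -90 mm → contributes −9 288 685 mm⁴
  hole 2: d = -30 mm → contributes −1 123 057 mm⁴
  hole 3: d = 30 mm → contributes −1 123 057 mm⁴
  hole 4: d = 90 mm → contributes −9 288 685 mm⁴
Total I = 125 426 515 mm⁴.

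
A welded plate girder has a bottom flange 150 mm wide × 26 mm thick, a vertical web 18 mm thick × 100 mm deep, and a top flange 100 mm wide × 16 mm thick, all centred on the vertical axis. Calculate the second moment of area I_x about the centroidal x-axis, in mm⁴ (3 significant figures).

I_x ≈ 1.94 × 10⁷ mm⁴

Break the section into simple shapes (no overlaps), measuring from the bottom-left corner of the bounding box.
Bottom plate: 150 × 26, A = 3 900 mm², y = 13 mm, Ī = 219 700 mm⁴.
Web plate: 18 × 100, A = 1 800 mm², y = 76 mm, Ī = 1 500 000 mm⁴.
Top plate: 100 × 16, A = 1 600 mm², y = 134 mm, Ī = 34 133 mm⁴.
Centroid: ȳ = ΣA·y / ΣA = 55.055 mm.
Transfer each piece to the centroidal x-axis using Ī + A·d² with d = y − 55.055:
  bottom plate: d = -42.055 mm → contributes +7 117 262 mm⁴
  web plate: d = 20.945 mm → contributes +2 289 663 mm⁴
  top plate: d = 78.945 mm → contributes +10 005 886 mm⁴
Total I = 19 412 811 mm⁴.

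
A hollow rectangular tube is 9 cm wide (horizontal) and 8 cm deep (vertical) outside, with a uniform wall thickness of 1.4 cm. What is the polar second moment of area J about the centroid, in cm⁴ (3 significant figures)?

J ≈ 694 cm⁴

Break the section into simple shapes (no overlaps), measuring from the bottom-left corner of the bounding box.
Outer rectangle: 9 × 8, A = 72 cm², y = 4 cm, Ī = 384 cm⁴.
Inner void (subtracted): 6.2 × 5.2, A = 32.24 cm², y = 4 cm, Ī = 72.647 cm⁴.
By symmetry the centroid is at mid-height, ȳ = 4 cm.
All pieces are centred on the centroidal x-axis, so I = ΣĪ (holes subtracted) = 311.35 cm⁴.
Repeating about the centroidal y-axis gives I_y = 382.72 cm⁴.
Polar second moment: J = I_x + I_y = 694.08 cm⁴.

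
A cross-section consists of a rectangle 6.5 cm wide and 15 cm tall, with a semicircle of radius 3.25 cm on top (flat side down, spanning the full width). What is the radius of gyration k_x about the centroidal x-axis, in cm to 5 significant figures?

Treat the section as a set of non-overlapping primitives; coordinates are from the bounding-box lower-left.
Rectangular body: 6.5 × 15, A = 97.5 cm², y = 7.5 cm, Ī = 1828.125 cm⁴.
Semicircular cap: semicircle r = 3.25, A = 16.59154 cm², y = 16.37934 cm, Ī = 12.24519 cm⁴.
Centroid: ȳ = ΣA·y / ΣA = 8.791261 cm.
Transfer each piece to the centroidal x-axis using Ī + A·d² with d = y − 8.791261:
  rectangular body: d = -1.291261 cm → contributes +1990.692 cm⁴
  semicircular cap: d = 7.588082 cm → contributes +967.569 cm⁴
Total I = 2958.261 cm⁴.
Radius of gyration: k = √(I/A) = √(2958.261 / 114.0915) = 5.092037 cm.

k_x ≈ 5.0920 cm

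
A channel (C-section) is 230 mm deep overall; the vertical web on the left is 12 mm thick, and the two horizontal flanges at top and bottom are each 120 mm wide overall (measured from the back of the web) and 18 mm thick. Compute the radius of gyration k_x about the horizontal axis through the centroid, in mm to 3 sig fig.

Decompose the section into non-overlapping parts with the origin at the bottom-left of its bounding rectangle.
Web: 12 × 230, A = 2 760 mm², y = 115 mm, Ī = 12 167 000 mm⁴.
Top flange (beyond web): 108 × 18, A = 1 944 mm², y = 221 mm, Ī = 52 488 mm⁴.
Bottom flange (beyond web): 108 × 18, A = 1 944 mm², y = 9 mm, Ī = 52 488 mm⁴.
By symmetry the centroid is at mid-height, ȳ = 115 mm.
Transfer each piece to the horizontal axis through the centroid using Ī + A·d² with d = y − 115:
  web: d = 0 mm → contributes +12 167 000 mm⁴
  top flange (beyond web): d = 106 mm → contributes +21 895 272 mm⁴
  bottom flange (beyond web): d = -106 mm → contributes +21 895 272 mm⁴
Total I = 55 957 544 mm⁴.
Radius of gyration: k = √(I/A) = √(55 957 544 / 6 648) = 91.745 mm.

k_x ≈ 91.7 mm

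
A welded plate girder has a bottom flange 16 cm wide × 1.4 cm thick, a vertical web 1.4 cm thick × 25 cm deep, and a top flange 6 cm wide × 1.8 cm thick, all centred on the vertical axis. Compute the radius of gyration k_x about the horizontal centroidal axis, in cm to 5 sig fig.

k_x ≈ 10.373 cm

Decompose the section into non-overlapping parts with the origin at the bottom-left of its bounding rectangle.
Bottom plate: 16 × 1.4, A = 22.4 cm², y = 0.7 cm, Ī = 3.658667 cm⁴.
Web plate: 1.4 × 25, A = 35 cm², y = 13.9 cm, Ī = 1822.917 cm⁴.
Top plate: 6 × 1.8, A = 10.8 cm², y = 27.3 cm, Ī = 2.916 cm⁴.
Centroid: ȳ = ΣA·y / ΣA = 11.68651 cm.
Transfer each piece to the horizontal centroidal axis using Ī + A·d² with d = y − 11.68651:
  bottom plate: d = -10.98651 cm → contributes +2707.415 cm⁴
  web plate: d = 2.21349 cm → contributes +1994.4 cm⁴
  top plate: d = 15.61349 cm → contributes +2635.751 cm⁴
Total I = 7337.567 cm⁴.
Radius of gyration: k = √(I/A) = √(7337.567 / 68.2) = 10.37251 cm.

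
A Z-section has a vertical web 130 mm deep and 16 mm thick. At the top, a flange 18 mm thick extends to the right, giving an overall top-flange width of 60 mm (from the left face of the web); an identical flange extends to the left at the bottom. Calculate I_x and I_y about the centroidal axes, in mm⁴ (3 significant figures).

I_x ≈ 7.94 × 10⁶ mm⁴, I_y ≈ 1.73 × 10⁶ mm⁴

Break the section into simple shapes (no overlaps), measuring from the bottom-left corner of the bounding box.
Web: 16 × 130, A = 2 080 mm², y = 65 mm, Ī = 2 929 333 mm⁴.
Top flange (beyond web): 44 × 18, A = 792 mm², y = 121 mm, Ī = 21 384 mm⁴.
Bottom flange (beyond web): 44 × 18, A = 792 mm², y = 9 mm, Ī = 21 384 mm⁴.
Centroid: ȳ = ΣA·y / ΣA = 65 mm.
Transfer each piece to the centroidal x-axis using Ī + A·d² with d = y − 65:
  web: d = 0 mm → contributes +2 929 333 mm⁴
  top flange (beyond web): d = 56 mm → contributes +2 505 096 mm⁴
  bottom flange (beyond web): d = -56 mm → contributes +2 505 096 mm⁴
Total I = 7 939 525 mm⁴.
For the y-axis: x̄ = 52 mm.
Repeating about the centroidal y-axis gives I_y = 1 725 525 mm⁴.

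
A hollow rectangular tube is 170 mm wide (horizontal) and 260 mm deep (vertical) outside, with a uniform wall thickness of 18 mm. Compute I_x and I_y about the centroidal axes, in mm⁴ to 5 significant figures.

I_x ≈ 1.2349 × 10⁸ mm⁴, I_y ≈ 6.1534 × 10⁷ mm⁴

Decompose the section into non-overlapping parts with the origin at the bottom-left of its bounding rectangle.
Outer rectangle: 170 × 260, A = 44 200 mm², y = 130 mm, Ī = 248 993 333 mm⁴.
Inner void (subtracted): 134 × 224, A = 30 016 mm², y = 130 mm, Ī = 125 506 901 mm⁴.
By symmetry the centroid is at mid-height, ȳ = 130 mm.
All pieces are centred on the centroidal x-axis, so I = ΣĪ (holes subtracted) = 123 486 432 mm⁴.
Repeating about the centroidal y-axis gives I_y = 61 534 392 mm⁴.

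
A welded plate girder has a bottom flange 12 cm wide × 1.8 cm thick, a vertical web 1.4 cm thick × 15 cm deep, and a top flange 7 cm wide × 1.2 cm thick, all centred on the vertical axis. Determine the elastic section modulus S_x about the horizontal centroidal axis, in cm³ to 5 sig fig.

Treat the section as a set of non-overlapping primitives; coordinates are from the bounding-box lower-left.
Bottom plate: 12 × 1.8, A = 21.6 cm², y = 0.9 cm, Ī = 5.832 cm⁴.
Web plate: 1.4 × 15, A = 21 cm², y = 9.3 cm, Ī = 393.75 cm⁴.
Top plate: 7 × 1.2, A = 8.4 cm², y = 17.4 cm, Ī = 1.008 cm⁴.
Centroid: ȳ = ΣA·y / ΣA = 7.076471 cm.
Transfer each piece to the horizontal centroidal axis using Ī + A·d² with d = y − 7.076471:
  bottom plate: d = -6.176471 cm → contributes +829.8458 cm⁴
  web plate: d = 2.223529 cm → contributes +497.5757 cm⁴
  top plate: d = 10.32353 cm → contributes +896.2402 cm⁴
Total I = 2223.662 cm⁴.
Extreme fibre distance c = 10.92353 cm; S = I/c = 203.5662 cm³.

S_x ≈ 203.57 cm³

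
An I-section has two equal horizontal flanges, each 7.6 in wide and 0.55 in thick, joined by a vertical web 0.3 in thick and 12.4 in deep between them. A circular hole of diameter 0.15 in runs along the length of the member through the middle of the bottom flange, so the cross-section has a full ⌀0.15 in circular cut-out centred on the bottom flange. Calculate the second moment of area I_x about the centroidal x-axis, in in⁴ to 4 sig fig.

I_x ≈ 397.6 in⁴

Break the section into simple shapes (no overlaps), measuring from the bottom-left corner of the bounding box.
Bottom flange: 7.6 × 0.55, A = 4.18 in², y = 0.275 in, Ī = 0.105371 in⁴.
Web: 0.3 × 12.4, A = 3.72 in², y = 6.75 in, Ī = 47.6656 in⁴.
Top flange: 7.6 × 0.55, A = 4.18 in², y = 13.225 in, Ī = 0.105371 in⁴.
Hole (subtracted): ⌀0.15, A = 0.0176715 in², y = 0.275 in, Ī = 0.0000248505 in⁴.
Centroid: ȳ = ΣA·y / ΣA = 6.75949 in.
Transfer each piece to the centroidal x-axis using Ī + A·d² with d = y − 6.75949:
  bottom flange: d = -6.48449 in → contributes +175.868 in⁴
  web: d = -0.00948595 in → contributes +47.6659 in⁴
  top flange: d = 6.46551 in → contributes +174.841 in⁴
  hole: d = -6.48449 in → contributes −0.743084 in⁴
Total I = 397.633 in⁴.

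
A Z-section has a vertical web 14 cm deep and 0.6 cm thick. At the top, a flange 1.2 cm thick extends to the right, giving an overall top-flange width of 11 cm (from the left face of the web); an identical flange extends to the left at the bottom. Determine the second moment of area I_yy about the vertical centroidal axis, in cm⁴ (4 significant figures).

I_yy ≈ 980.3 cm⁴

Treat the section as a set of non-overlapping primitives; coordinates are from the bounding-box lower-left.
Web: 0.6 × 14, A = 8.4 cm², x = 10.7 cm, Ī = 0.252 cm⁴.
Top flange (beyond web): 10.4 × 1.2, A = 12.48 cm², x = 16.2 cm, Ī = 112.486 cm⁴.
Bottom flange (beyond web): 10.4 × 1.2, A = 12.48 cm², x = 5.2 cm, Ī = 112.486 cm⁴.
Centroid: x̄ = ΣA·x / ΣA = 10.7 cm.
Transfer each piece to the vertical centroidal axis using Ī + A·d² with d = x − 10.7:
  web: d = 0 cm → contributes +0.252 cm⁴
  top flange (beyond web): d = 5.5 cm → contributes +490.006 cm⁴
  bottom flange (beyond web): d = -5.5 cm → contributes +490.006 cm⁴
Total I = 980.265 cm⁴.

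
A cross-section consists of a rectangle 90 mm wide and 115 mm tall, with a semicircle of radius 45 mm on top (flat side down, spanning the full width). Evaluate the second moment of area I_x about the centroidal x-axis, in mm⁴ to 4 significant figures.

I_x ≈ 2.613 × 10⁷ mm⁴

Break the section into simple shapes (no overlaps), measuring from the bottom-left corner of the bounding box.
Rectangular body: 90 × 115, A = 10 350 mm², y = 57.5 mm, Ī = 11 406 563 mm⁴.
Semicircular cap: semicircle r = 45, A = 3180.86 mm², y = 134.099 mm, Ī = 450 072 mm⁴.
Centroid: ȳ = ΣA·y / ΣA = 75.507 mm.
Transfer each piece to the centroidal x-axis using Ī + A·d² with d = y − 75.507:
  rectangular body: d = -18.007 mm → contributes +14 762 553 mm⁴
  semicircular cap: d = 58.5916 mm → contributes +11 369 911 mm⁴
Total I = 26 132 464 mm⁴.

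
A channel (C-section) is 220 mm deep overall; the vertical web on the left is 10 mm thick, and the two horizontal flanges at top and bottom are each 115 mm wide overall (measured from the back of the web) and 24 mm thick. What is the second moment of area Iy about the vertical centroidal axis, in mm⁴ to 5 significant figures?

Iy ≈ 9.7123 × 10⁶ mm⁴

Treat the section as a set of non-overlapping primitives; coordinates are from the bounding-box lower-left.
Web: 10 × 220, A = 2 200 mm², x = 5 mm, Ī = 18333.33 mm⁴.
Top flange (beyond web): 105 × 24, A = 2 520 mm², x = 62.5 mm, Ī = 2 315 250 mm⁴.
Bottom flange (beyond web): 105 × 24, A = 2 520 mm², x = 62.5 mm, Ī = 2 315 250 mm⁴.
Centroid: x̄ = ΣA·x / ΣA = 45.02762 mm.
Transfer each piece to the vertical centroidal axis using Ī + A·d² with d = x − 45.02762:
  web: d = -40.02762 mm → contributes +3 543 197 mm⁴
  top flange (beyond web): d = 17.47238 mm → contributes +3 084 565 mm⁴
  bottom flange (beyond web): d = 17.47238 mm → contributes +3 084 565 mm⁴
Total I = 9 712 328 mm⁴.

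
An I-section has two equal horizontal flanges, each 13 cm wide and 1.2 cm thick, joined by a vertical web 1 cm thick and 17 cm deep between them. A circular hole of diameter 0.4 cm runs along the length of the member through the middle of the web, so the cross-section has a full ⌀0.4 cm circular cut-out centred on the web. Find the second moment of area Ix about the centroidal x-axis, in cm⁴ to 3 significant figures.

Ix ≈ 3000 cm⁴

Decompose the section into non-overlapping parts with the origin at the bottom-left of its bounding rectangle.
Bottom flange: 13 × 1.2, A = 15.6 cm², y = 0.6 cm, Ī = 1.872 cm⁴.
Web: 1 × 17, A = 17 cm², y = 9.7 cm, Ī = 409.42 cm⁴.
Top flange: 13 × 1.2, A = 15.6 cm², y = 18.8 cm, Ī = 1.872 cm⁴.
Hole (subtracted): ⌀0.4, A = 0.12566 cm², y = 9.7 cm, Ī = 0.0012566 cm⁴.
By symmetry the centroid is at mid-height, ȳ = 9.7 cm.
Transfer each piece to the centroidal x-axis using Ī + A·d² with d = y − 9.7:
  bottom flange: d = -9.1 cm → contributes +1293.7 cm⁴
  web: d = 0 cm → contributes +409.42 cm⁴
  top flange: d = 9.1 cm → contributes +1293.7 cm⁴
  hole: d = 0 cm → contributes −0.0012566 cm⁴
Total I = 2996.8 cm⁴.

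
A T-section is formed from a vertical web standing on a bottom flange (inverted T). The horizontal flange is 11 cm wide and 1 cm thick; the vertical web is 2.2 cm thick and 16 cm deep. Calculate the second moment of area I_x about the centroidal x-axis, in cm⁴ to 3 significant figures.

Treat the section as a set of non-overlapping primitives; coordinates are from the bounding-box lower-left.
Flange: 11 × 1, A = 11 cm², y = 0.5 cm, Ī = 0.91667 cm⁴.
Web: 2.2 × 16, A = 35.2 cm², y = 9 cm, Ī = 750.93 cm⁴.
Centroid: ȳ = ΣA·y / ΣA = 6.9762 cm.
Transfer each piece to the centroidal x-axis using Ī + A·d² with d = y − 6.9762:
  flange: d = -6.4762 cm → contributes +462.27 cm⁴
  web: d = 2.0238 cm → contributes +895.11 cm⁴
Total I = 1357.4 cm⁴.

I_x ≈ 1360 cm⁴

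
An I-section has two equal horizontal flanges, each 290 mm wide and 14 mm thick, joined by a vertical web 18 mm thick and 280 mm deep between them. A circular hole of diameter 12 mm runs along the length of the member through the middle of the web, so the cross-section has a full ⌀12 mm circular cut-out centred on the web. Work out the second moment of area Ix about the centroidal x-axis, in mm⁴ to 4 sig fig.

Ix ≈ 2.085 × 10⁸ mm⁴

Treat the section as a set of non-overlapping primitives; coordinates are from the bounding-box lower-left.
Bottom flange: 290 × 14, A = 4 060 mm², y = 7 mm, Ī = 66313.3 mm⁴.
Web: 18 × 280, A = 5 040 mm², y = 154 mm, Ī = 32 928 000 mm⁴.
Top flange: 290 × 14, A = 4 060 mm², y = 301 mm, Ī = 66313.3 mm⁴.
Hole (subtracted): ⌀12, A = 113.097 mm², y = 154 mm, Ī = 1017.88 mm⁴.
By symmetry the centroid is at mid-height, ȳ = 154 mm.
Transfer each piece to the centroidal x-axis using Ī + A·d² with d = y − 154:
  bottom flange: d = -147 mm → contributes +87 798 853 mm⁴
  web: d = 0 mm → contributes +32 928 000 mm⁴
  top flange: d = 147 mm → contributes +87 798 853 mm⁴
  hole: d = 0 mm → contributes −1017.88 mm⁴
Total I = 208 524 689 mm⁴.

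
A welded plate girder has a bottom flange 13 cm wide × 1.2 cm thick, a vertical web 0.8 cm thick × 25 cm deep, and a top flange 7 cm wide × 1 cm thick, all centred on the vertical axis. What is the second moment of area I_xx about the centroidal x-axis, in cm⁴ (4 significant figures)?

Treat the section as a set of non-overlapping primitives; coordinates are from the bounding-box lower-left.
Bottom plate: 13 × 1.2, A = 15.6 cm², y = 0.6 cm, Ī = 1.872 cm⁴.
Web plate: 0.8 × 25, A = 20 cm², y = 13.7 cm, Ī = 1041.67 cm⁴.
Top plate: 7 × 1, A = 7 cm², y = 26.7 cm, Ī = 0.583333 cm⁴.
Centroid: ȳ = ΣA·y / ΣA = 11.039 cm.
Transfer each piece to the centroidal x-axis using Ī + A·d² with d = y − 11.039:
  bottom plate: d = -10.439 cm → contributes +1701.84 cm⁴
  web plate: d = 2.66103 cm → contributes +1183.29 cm⁴
  top plate: d = 15.661 cm → contributes +1717.46 cm⁴
Total I = 4602.58 cm⁴.

I_xx ≈ 4603 cm⁴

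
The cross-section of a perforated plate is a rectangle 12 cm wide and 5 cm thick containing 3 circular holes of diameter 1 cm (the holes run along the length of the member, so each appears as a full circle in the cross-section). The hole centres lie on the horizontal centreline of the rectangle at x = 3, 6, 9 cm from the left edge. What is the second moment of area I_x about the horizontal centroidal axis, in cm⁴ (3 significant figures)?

Treat the section as a set of non-overlapping primitives; coordinates are from the bounding-box lower-left.
Plate: 12 × 5, A = 60 cm², y = 2.5 cm, Ī = 125 cm⁴.
Hole 1 (subtracted): ⌀1, A = 0.7854 cm², y = 2.5 cm, Ī = 0.049087 cm⁴.
Hole 2 (subtracted): ⌀1, A = 0.7854 cm², y = 2.5 cm, Ī = 0.049087 cm⁴.
Hole 3 (subtracted): ⌀1, A = 0.7854 cm², y = 2.5 cm, Ī = 0.049087 cm⁴.
By symmetry the centroid is at mid-height, ȳ = 2.5 cm.
All pieces are centred on the horizontal centroidal axis, so I = ΣĪ (holes subtracted) = 124.85 cm⁴.

I_x ≈ 125 cm⁴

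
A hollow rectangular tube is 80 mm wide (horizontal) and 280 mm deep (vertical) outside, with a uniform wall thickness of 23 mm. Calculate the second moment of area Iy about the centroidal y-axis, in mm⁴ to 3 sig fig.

Iy ≈ 1.12 × 10⁷ mm⁴

Break the section into simple shapes (no overlaps), measuring from the bottom-left corner of the bounding box.
Outer rectangle: 80 × 280, A = 22 400 mm², x = 40 mm, Ī = 11 946 667 mm⁴.
Inner void (subtracted): 34 × 234, A = 7 956 mm², x = 40 mm, Ī = 766 428 mm⁴.
By symmetry the centroid is at mid-width, x̄ = 40 mm.
All pieces are centred on the centroidal y-axis, so I = ΣĪ (holes subtracted) = 11 180 239 mm⁴.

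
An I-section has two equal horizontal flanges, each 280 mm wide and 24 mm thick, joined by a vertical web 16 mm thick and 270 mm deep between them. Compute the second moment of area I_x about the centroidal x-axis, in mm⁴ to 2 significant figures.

Treat the section as a set of non-overlapping primitives; coordinates are from the bounding-box lower-left.
Bottom flange: 280 × 24, A = 6 720 mm², y = 12 mm, Ī = 322 560 mm⁴.
Web: 16 × 270, A = 4 320 mm², y = 159 mm, Ī = 26 244 000 mm⁴.
Top flange: 280 × 24, A = 6 720 mm², y = 306 mm, Ī = 322 560 mm⁴.
By symmetry the centroid is at mid-height, ȳ = 159 mm.
Transfer each piece to the centroidal x-axis using Ī + A·d² with d = y − 159:
  bottom flange: d = -147 mm → contributes +145 535 040 mm⁴
  web: d = 0 mm → contributes +26 244 000 mm⁴
  top flange: d = 147 mm → contributes +145 535 040 mm⁴
Total I = 317 314 080 mm⁴.

I_x ≈ 3.2 × 10⁸ mm⁴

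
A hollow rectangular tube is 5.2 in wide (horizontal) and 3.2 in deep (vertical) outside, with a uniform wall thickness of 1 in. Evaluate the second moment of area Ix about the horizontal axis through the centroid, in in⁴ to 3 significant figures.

Decompose the section into non-overlapping parts with the origin at the bottom-left of its bounding rectangle.
Outer rectangle: 5.2 × 3.2, A = 16.64 in², y = 1.6 in, Ī = 14.199 in⁴.
Inner void (subtracted): 3.2 × 1.2, A = 3.84 in², y = 1.6 in, Ī = 0.4608 in⁴.
By symmetry the centroid is at mid-height, ȳ = 1.6 in.
All pieces are centred on the horizontal axis through the centroid, so I = ΣĪ (holes subtracted) = 13.739 in⁴.

Ix ≈ 13.7 in⁴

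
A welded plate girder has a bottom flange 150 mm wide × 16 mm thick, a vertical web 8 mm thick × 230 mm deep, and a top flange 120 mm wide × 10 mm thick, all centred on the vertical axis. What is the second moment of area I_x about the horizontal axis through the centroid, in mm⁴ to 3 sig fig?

Split into non-overlapping primitives; take the origin at the lower-left of the bounding box.
Bottom plate: 150 × 16, A = 2 400 mm², y = 8 mm, Ī = 51 200 mm⁴.
Web plate: 8 × 230, A = 1 840 mm², y = 131 mm, Ī = 8 111 333 mm⁴.
Top plate: 120 × 10, A = 1 200 mm², y = 251 mm, Ī = 10 000 mm⁴.
Centroid: ȳ = ΣA·y / ΣA = 103.21 mm.
Transfer each piece to the horizontal axis through the centroid using Ī + A·d² with d = y − 103.21:
  bottom plate: d = -95.206 mm → contributes +21 805 184 mm⁴
  web plate: d = 27.794 mm → contributes +9 532 757 mm⁴
  top plate: d = 147.79 mm → contributes +26 221 721 mm⁴
Total I = 57 559 663 mm⁴.

I_x ≈ 5.76 × 10⁷ mm⁴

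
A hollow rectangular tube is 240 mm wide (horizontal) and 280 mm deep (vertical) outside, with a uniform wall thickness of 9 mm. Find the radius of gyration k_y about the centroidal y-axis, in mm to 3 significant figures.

Break the section into simple shapes (no overlaps), measuring from the bottom-left corner of the bounding box.
Outer rectangle: 240 × 280, A = 67 200 mm², x = 120 mm, Ī = 322 560 000 mm⁴.
Inner void (subtracted): 222 × 262, A = 58 164 mm², x = 120 mm, Ī = 238 879 548 mm⁴.
By symmetry the centroid is at mid-width, x̄ = 120 mm.
All pieces are centred on the centroidal y-axis, so I = ΣĪ (holes subtracted) = 83 680 452 mm⁴.
Radius of gyration: k = √(I/A) = √(83 680 452 / 9 036) = 96.233 mm.

k_y ≈ 96.2 mm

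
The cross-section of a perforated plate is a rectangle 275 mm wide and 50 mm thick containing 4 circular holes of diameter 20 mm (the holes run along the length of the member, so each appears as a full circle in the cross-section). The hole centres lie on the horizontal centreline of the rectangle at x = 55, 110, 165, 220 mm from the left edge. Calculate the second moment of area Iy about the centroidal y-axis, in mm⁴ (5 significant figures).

Iy ≈ 8.1871 × 10⁷ mm⁴

Treat the section as a set of non-overlapping primitives; coordinates are from the bounding-box lower-left.
Plate: 275 × 50, A = 13 750 mm², x = 137.5 mm, Ī = 86 653 646 mm⁴.
Hole 1 (subtracted): ⌀20, A = 314.1593 mm², x = 55 mm, Ī = 7853.982 mm⁴.
Hole 2 (subtracted): ⌀20, A = 314.1593 mm², x = 110 mm, Ī = 7853.982 mm⁴.
Hole 3 (subtracted): ⌀20, A = 314.1593 mm², x = 165 mm, Ī = 7853.982 mm⁴.
Hole 4 (subtracted): ⌀20, A = 314.1593 mm², x = 220 mm, Ī = 7853.982 mm⁴.
By symmetry the centroid is at mid-width, x̄ = 137.5 mm.
Transfer each piece to the centroidal y-axis using Ī + A·d² with d = x − 137.5:
  plate: d = 0 mm → contributes +86 653 646 mm⁴
  hole 1: d = -82.5 mm → contributes −2 146 100 mm⁴
  hole 2: d = -27.5 mm → contributes −245436.9 mm⁴
  hole 3: d = 27.5 mm → contributes −245436.9 mm⁴
  hole 4: d = 82.5 mm → contributes −2 146 100 mm⁴
Total I = 81 870 571 mm⁴.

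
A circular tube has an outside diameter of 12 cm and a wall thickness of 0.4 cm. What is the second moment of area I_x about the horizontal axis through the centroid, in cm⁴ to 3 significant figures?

Break the section into simple shapes (no overlaps), measuring from the bottom-left corner of the bounding box.
Outer circle: ⌀12, A = 113.1 cm², y = 6 cm, Ī = 1017.9 cm⁴.
Bore (subtracted): ⌀11.2, A = 98.52 cm², y = 6 cm, Ī = 772.4 cm⁴.
By symmetry the centroid is at mid-height, ȳ = 6 cm.
All pieces are centred on the horizontal axis through the centroid, so I = ΣĪ (holes subtracted) = 245.48 cm⁴.

I_x ≈ 245 cm⁴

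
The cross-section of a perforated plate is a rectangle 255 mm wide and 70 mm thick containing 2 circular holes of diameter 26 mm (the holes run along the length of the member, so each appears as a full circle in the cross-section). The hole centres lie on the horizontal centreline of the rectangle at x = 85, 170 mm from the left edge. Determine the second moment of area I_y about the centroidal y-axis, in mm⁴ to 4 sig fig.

I_y ≈ 9.476 × 10⁷ mm⁴

Split into non-overlapping primitives; take the origin at the lower-left of the bounding box.
Plate: 255 × 70, A = 17 850 mm², x = 127.5 mm, Ī = 96 724 688 mm⁴.
Hole 1 (subtracted): ⌀26, A = 530.929 mm², x = 85 mm, Ī = 22431.8 mm⁴.
Hole 2 (subtracted): ⌀26, A = 530.929 mm², x = 170 mm, Ī = 22431.8 mm⁴.
By symmetry the centroid is at mid-width, x̄ = 127.5 mm.
Transfer each piece to the centroidal y-axis using Ī + A·d² with d = x − 127.5:
  plate: d = 0 mm → contributes +96 724 688 mm⁴
  hole 1: d = -42.5 mm → contributes −981 423 mm⁴
  hole 2: d = 42.5 mm → contributes −981 423 mm⁴
Total I = 94 761 842 mm⁴.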